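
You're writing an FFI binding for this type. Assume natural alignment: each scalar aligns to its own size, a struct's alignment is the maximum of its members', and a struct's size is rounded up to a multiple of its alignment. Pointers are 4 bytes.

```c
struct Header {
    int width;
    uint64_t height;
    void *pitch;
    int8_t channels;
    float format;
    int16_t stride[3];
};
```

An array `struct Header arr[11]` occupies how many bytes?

440

@0: width [4B, align 4] → 4
+4 pad (align 8)
@8: height [8B, align 8] → 16
@16: pitch [4B, align 4] → 20
@20: channels [1B, align 1] → 21
+3 pad (align 4)
@24: format [4B, align 4] → 28
@28: stride [6B, align 2] → 34
+6 tail pad (align 8)
size 40, align 8
array of 11: 11 × 40 = 440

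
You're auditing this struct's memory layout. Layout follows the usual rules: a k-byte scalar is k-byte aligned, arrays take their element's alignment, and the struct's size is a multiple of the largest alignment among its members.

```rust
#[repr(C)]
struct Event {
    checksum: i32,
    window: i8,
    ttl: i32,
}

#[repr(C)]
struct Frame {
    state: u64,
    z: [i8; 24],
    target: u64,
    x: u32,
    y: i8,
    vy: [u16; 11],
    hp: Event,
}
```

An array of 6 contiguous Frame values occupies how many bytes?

Event: checksum at 0 (size 4, align 4) → ends 4; window at 4 (size 1, align 1) → ends 5; pad 3 to align 4 for ttl; ttl at 8 (size 4, align 4) → ends 12; total 12 bytes, alignment 4
state at 0 (size 8, align 8) → ends 8
z at 8 (size 24, align 1) → ends 32
target at 32 (size 8, align 8) → ends 40
x at 40 (size 4, align 4) → ends 44
y at 44 (size 1, align 1) → ends 45
pad 1 to align 2 for vy
vy at 46 (size 22, align 2) → ends 68
hp at 68 (size 12, align 4) → ends 80
total 80 bytes, alignment 8
array of 6: 6 × 80 = 480

480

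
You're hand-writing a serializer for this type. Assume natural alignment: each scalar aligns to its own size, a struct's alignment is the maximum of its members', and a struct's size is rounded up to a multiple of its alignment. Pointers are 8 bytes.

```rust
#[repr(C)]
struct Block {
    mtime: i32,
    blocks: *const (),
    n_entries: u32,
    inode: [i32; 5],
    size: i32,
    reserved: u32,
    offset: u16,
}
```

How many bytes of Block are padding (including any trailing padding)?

mtime at 0 (size 4, align 4) → ends 4
pad 4 to align 8 for blocks
blocks at 8 (size 8, align 8) → ends 16
n_entries at 16 (size 4, align 4) → ends 20
inode at 20 (size 20, align 4) → ends 40
size at 40 (size 4, align 4) → ends 44
reserved at 44 (size 4, align 4) → ends 48
offset at 48 (size 2, align 2) → ends 50
tail pad 6 to reach multiple of 8
total 56 bytes, alignment 8
data bytes 46, size 56 → padding 10

10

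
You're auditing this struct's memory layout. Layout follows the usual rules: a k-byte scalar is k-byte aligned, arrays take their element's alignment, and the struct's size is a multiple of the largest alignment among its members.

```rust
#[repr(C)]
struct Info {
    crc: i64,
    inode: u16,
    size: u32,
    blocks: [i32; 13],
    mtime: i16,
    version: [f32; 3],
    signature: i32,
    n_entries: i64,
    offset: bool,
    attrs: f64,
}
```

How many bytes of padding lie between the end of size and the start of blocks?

0..8  crc  (8B, 8-aligned)
8..10  inode  (2B, 2-aligned)
10..12  -- padding (2B)
12..16  size  (4B, 4-aligned)
16..68  blocks  (52B, 4-aligned)

0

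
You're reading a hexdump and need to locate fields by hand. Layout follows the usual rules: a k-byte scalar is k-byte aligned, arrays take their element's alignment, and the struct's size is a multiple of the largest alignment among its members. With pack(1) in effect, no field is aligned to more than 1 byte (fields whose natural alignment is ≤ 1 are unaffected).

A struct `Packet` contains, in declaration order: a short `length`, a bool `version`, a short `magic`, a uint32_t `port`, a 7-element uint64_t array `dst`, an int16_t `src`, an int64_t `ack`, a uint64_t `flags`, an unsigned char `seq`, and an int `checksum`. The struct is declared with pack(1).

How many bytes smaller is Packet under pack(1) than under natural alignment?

natural layout:
  length at 0 (size 2, align 2) → ends 2
  version at 2 (size 1, align 1) → ends 3
  pad 1 to align 2 for magic
  magic at 4 (size 2, align 2) → ends 6
  pad 2 to align 4 for port
  port at 8 (size 4, align 4) → ends 12
  pad 4 to align 8 for dst
  dst at 16 (size 56, align 8) → ends 72
  src at 72 (size 2, align 2) → ends 74
  pad 6 to align 8 for ack
  ack at 80 (size 8, align 8) → ends 88
  flags at 88 (size 8, align 8) → ends 96
  seq at 96 (size 1, align 1) → ends 97
  pad 3 to align 4 for checksum
  checksum at 100 (size 4, align 4) → ends 104
  total 104 bytes, alignment 8
packed(1) layout:
  length at 0 (size 2, align 1) → ends 2
  version at 2 (size 1, align 1) → ends 3
  magic at 3 (size 2, align 1) → ends 5
  port at 5 (size 4, align 1) → ends 9
  dst at 9 (size 56, align 1) → ends 65
  src at 65 (size 2, align 1) → ends 67
  ack at 67 (size 8, align 1) → ends 75
  flags at 75 (size 8, align 1) → ends 83
  seq at 83 (size 1, align 1) → ends 84
  checksum at 84 (size 4, align 1) → ends 88
  total 88 bytes, alignment 1
104 − 88 = 16

16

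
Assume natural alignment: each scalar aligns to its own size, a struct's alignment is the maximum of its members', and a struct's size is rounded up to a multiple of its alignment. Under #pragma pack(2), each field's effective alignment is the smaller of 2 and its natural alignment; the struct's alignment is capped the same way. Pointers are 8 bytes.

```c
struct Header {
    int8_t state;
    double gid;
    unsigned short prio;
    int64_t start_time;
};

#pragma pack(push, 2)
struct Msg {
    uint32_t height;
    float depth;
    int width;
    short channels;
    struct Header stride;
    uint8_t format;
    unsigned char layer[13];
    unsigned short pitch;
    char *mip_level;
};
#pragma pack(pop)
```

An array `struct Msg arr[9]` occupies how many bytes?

Header: @0: state [1B, align 1] → 1; +7 pad (align 8); @8: gid [8B, align 8] → 16; @16: prio [2B, align 2] → 18; +6 pad (align 8); @24: start_time [8B, align 8] → 32; size 32, align 8
@0: height [4B, align 2] → 4
@4: depth [4B, align 2] → 8
@8: width [4B, align 2] → 12
@12: channels [2B, align 2] → 14
@14: stride [32B, align 2] → 46
@46: format [1B, align 1] → 47
@47: layer [13B, align 1] → 60
@60: pitch [2B, align 2] → 62
@62: mip_level [8B, align 2] → 70
size 70, align 2
array of 9: 9 × 70 = 630

630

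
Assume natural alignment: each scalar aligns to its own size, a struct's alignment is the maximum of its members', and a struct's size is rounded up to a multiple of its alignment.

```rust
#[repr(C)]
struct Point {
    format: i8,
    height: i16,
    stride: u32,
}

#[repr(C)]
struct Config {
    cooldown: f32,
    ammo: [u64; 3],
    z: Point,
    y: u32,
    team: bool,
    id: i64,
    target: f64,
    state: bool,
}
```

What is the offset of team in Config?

Point: 0..1  format  (1B, 1-aligned); 1..2  -- padding (1B); 2..4  height  (2B, 2-aligned); 4..8  stride  (4B, 4-aligned); sizeof = 8, alignof = 4
0..4  cooldown  (4B, 4-aligned)
4..8  -- padding (4B)
8..32  ammo  (24B, 8-aligned)
32..40  z  (8B, 4-aligned)
40..44  y  (4B, 4-aligned)
44..45  team  (1B, 1-aligned)

44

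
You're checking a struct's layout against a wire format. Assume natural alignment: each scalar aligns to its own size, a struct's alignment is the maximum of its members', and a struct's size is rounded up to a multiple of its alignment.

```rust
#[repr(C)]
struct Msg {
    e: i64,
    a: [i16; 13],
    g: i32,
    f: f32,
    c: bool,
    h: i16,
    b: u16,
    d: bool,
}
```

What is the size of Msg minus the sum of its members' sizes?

8

@0: e [8B, align 8] → 8
@8: a [26B, align 2] → 34
+2 pad (align 4)
@36: g [4B, align 4] → 40
@40: f [4B, align 4] → 44
@44: c [1B, align 1] → 45
+1 pad (align 2)
@46: h [2B, align 2] → 48
@48: b [2B, align 2] → 50
@50: d [1B, align 1] → 51
+5 tail pad (align 8)
size 56, align 8
data bytes 48, size 56 → padding 8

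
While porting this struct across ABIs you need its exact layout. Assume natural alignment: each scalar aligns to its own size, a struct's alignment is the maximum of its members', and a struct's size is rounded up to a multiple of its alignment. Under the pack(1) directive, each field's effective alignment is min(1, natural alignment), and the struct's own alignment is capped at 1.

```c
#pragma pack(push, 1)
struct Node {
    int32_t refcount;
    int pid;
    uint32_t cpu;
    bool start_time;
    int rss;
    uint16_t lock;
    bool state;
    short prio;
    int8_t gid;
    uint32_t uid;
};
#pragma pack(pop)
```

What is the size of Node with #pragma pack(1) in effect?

27

@0: refcount [4B, align 1] → 4
@4: pid [4B, align 1] → 8
@8: cpu [4B, align 1] → 12
@12: start_time [1B, align 1] → 13
@13: rss [4B, align 1] → 17
@17: lock [2B, align 1] → 19
@19: state [1B, align 1] → 20
@20: prio [2B, align 1] → 22
@22: gid [1B, align 1] → 23
@23: uid [4B, align 1] → 27
size 27, align 1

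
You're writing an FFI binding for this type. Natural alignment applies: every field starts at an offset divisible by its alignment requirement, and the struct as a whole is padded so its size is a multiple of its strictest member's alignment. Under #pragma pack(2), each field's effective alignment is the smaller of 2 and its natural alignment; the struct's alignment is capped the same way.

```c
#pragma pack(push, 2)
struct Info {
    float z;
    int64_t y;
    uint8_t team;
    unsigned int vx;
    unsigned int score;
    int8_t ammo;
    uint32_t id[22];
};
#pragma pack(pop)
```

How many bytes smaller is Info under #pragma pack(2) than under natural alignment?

natural layout:
  @0: z [4B, align 4] → 4
  +4 pad (align 8)
  @8: y [8B, align 8] → 16
  @16: team [1B, align 1] → 17
  +3 pad (align 4)
  @20: vx [4B, align 4] → 24
  @24: score [4B, align 4] → 28
  @28: ammo [1B, align 1] → 29
  +3 pad (align 4)
  @32: id [88B, align 4] → 120
  size 120, align 8
packed(2) layout:
  @0: z [4B, align 2] → 4
  @4: y [8B, align 2] → 12
  @12: team [1B, align 1] → 13
  +1 pad (align 2)
  @14: vx [4B, align 2] → 18
  @18: score [4B, align 2] → 22
  @22: ammo [1B, align 1] → 23
  +1 pad (align 2)
  @24: id [88B, align 2] → 112
  size 112, align 2
120 − 112 = 8

8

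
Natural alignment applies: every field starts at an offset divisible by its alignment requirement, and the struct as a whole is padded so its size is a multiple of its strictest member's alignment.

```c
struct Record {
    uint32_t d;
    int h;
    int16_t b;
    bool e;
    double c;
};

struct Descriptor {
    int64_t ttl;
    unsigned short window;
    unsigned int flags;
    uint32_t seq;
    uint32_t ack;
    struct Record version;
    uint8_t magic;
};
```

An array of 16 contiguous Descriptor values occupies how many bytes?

Record: d at 0 (size 4, align 4) → ends 4; h at 4 (size 4, align 4) → ends 8; b at 8 (size 2, align 2) → ends 10; e at 10 (size 1, align 1) → ends 11; pad 5 to align 8 for c; c at 16 (size 8, align 8) → ends 24; total 24 bytes, alignment 8
ttl at 0 (size 8, align 8) → ends 8
window at 8 (size 2, align 2) → ends 10
pad 2 to align 4 for flags
flags at 12 (size 4, align 4) → ends 16
seq at 16 (size 4, align 4) → ends 20
ack at 20 (size 4, align 4) → ends 24
version at 24 (size 24, align 8) → ends 48
magic at 48 (size 1, align 1) → ends 49
tail pad 7 to reach multiple of 8
total 56 bytes, alignment 8
array of 16: 16 × 56 = 896

896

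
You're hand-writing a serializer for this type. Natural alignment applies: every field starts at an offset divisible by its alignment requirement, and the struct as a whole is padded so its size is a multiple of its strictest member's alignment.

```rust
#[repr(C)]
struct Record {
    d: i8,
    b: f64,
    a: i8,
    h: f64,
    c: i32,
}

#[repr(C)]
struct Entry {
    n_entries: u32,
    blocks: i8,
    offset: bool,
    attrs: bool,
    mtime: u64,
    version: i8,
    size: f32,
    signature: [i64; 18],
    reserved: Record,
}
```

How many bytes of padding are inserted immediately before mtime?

Record: d at 0 (size 1, align 1) → ends 1; pad 7 to align 8 for b; b at 8 (size 8, align 8) → ends 16; a at 16 (size 1, align 1) → ends 17; pad 7 to align 8 for h; h at 24 (size 8, align 8) → ends 32; c at 32 (size 4, align 4) → ends 36; tail pad 4 to reach multiple of 8; total 40 bytes, alignment 8
n_entries at 0 (size 4, align 4) → ends 4
blocks at 4 (size 1, align 1) → ends 5
offset at 5 (size 1, align 1) → ends 6
attrs at 6 (size 1, align 1) → ends 7
pad 1 to align 8 for mtime
mtime at 8 (size 8, align 8) → ends 16

1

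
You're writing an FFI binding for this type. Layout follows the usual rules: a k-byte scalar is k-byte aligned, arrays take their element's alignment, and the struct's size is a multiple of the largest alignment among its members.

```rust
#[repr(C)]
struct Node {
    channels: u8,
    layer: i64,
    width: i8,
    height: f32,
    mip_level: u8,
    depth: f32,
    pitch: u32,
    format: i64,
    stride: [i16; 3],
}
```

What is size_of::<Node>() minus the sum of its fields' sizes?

channels at 0 (size 1, align 1) → ends 1
pad 7 to align 8 for layer
layer at 8 (size 8, align 8) → ends 16
width at 16 (size 1, align 1) → ends 17
pad 3 to align 4 for height
height at 20 (size 4, align 4) → ends 24
mip_level at 24 (size 1, align 1) → ends 25
pad 3 to align 4 for depth
depth at 28 (size 4, align 4) → ends 32
pitch at 32 (size 4, align 4) → ends 36
pad 4 to align 8 for format
format at 40 (size 8, align 8) → ends 48
stride at 48 (size 6, align 2) → ends 54
tail pad 2 to reach multiple of 8
total 56 bytes, alignment 8
data bytes 37, size 56 → padding 19

19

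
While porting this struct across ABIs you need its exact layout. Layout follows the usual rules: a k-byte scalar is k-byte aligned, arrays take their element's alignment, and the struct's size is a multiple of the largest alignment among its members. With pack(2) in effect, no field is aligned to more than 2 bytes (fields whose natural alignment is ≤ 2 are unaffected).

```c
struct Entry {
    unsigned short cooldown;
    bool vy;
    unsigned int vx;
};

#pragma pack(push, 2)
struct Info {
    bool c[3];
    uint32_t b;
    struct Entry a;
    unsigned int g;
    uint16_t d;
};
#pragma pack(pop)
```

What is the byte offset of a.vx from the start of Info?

Entry: cooldown at 0 (size 2, align 2) → ends 2; vy at 2 (size 1, align 1) → ends 3; pad 1 to align 4 for vx; vx at 4 (size 4, align 4) → ends 8; total 8 bytes, alignment 4
c at 0 (size 3, align 1) → ends 3
pad 1 to align 2 for b
b at 4 (size 4, align 2) → ends 8
a at 8 (size 8, align 2) → ends 16
within Entry: vx at 4
8 + 4 = 12

12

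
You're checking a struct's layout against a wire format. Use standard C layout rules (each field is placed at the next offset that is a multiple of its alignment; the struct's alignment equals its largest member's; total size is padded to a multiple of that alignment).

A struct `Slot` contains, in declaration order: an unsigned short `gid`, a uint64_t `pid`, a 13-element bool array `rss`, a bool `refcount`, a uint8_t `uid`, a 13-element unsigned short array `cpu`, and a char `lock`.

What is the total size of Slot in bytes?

64

@0: gid [2B, align 2] → 2
+6 pad (align 8)
@8: pid [8B, align 8] → 16
@16: rss [13B, align 1] → 29
@29: refcount [1B, align 1] → 30
@30: uid [1B, align 1] → 31
+1 pad (align 2)
@32: cpu [26B, align 2] → 58
@58: lock [1B, align 1] → 59
+5 tail pad (align 8)
size 64, align 8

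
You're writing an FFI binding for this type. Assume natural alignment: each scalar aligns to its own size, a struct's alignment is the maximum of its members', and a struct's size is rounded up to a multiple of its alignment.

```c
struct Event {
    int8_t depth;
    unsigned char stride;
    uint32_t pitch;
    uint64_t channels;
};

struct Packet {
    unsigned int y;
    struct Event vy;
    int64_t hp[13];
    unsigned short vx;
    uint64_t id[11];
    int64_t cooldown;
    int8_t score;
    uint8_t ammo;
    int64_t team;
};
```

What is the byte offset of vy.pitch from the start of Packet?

12

Event: @0: depth [1B, align 1] → 1; @1: stride [1B, align 1] → 2; +2 pad (align 4); @4: pitch [4B, align 4] → 8; @8: channels [8B, align 8] → 16; size 16, align 8
@0: y [4B, align 4] → 4
+4 pad (align 8)
@8: vy [16B, align 8] → 24
within Event: pitch at 4
8 + 4 = 12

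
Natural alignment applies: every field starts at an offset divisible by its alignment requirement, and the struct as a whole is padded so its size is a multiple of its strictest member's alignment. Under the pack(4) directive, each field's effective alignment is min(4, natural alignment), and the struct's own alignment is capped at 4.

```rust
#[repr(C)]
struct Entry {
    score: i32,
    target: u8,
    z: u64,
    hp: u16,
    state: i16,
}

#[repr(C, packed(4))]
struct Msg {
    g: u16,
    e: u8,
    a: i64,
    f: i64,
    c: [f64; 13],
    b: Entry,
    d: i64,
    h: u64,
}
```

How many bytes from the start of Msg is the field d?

148

Entry: score at 0 (size 4, align 4) → ends 4; target at 4 (size 1, align 1) → ends 5; pad 3 to align 8 for z; z at 8 (size 8, align 8) → ends 16; hp at 16 (size 2, align 2) → ends 18; state at 18 (size 2, align 2) → ends 20; tail pad 4 to reach multiple of 8; total 24 bytes, alignment 8
g at 0 (size 2, align 2) → ends 2
e at 2 (size 1, align 1) → ends 3
pad 1 to align 4 for a
a at 4 (size 8, align 4) → ends 12
f at 12 (size 8, align 4) → ends 20
c at 20 (size 104, align 4) → ends 124
b at 124 (size 24, align 4) → ends 148
d at 148 (size 8, align 4) → ends 156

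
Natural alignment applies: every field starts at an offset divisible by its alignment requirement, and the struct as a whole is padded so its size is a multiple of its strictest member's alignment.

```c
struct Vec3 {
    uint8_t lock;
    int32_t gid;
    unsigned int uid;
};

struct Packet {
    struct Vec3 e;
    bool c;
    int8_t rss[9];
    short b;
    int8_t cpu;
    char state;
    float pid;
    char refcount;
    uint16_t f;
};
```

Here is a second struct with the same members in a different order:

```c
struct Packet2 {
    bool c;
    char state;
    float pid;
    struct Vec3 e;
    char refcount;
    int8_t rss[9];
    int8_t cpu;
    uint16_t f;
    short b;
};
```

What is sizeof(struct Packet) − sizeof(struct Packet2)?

0

Vec3: 0..1  lock  (1B, 1-aligned); 1..4  -- padding (3B); 4..8  gid  (4B, 4-aligned); 8..12  uid  (4B, 4-aligned); sizeof = 12, alignof = 4
0..12  e  (12B, 4-aligned)
12..13  c  (1B, 1-aligned)
13..22  rss  (9B, 1-aligned)
22..24  b  (2B, 2-aligned)
24..25  cpu  (1B, 1-aligned)
25..26  state  (1B, 1-aligned)
26..28  -- padding (2B)
28..32  pid  (4B, 4-aligned)
32..33  refcount  (1B, 1-aligned)
33..34  -- padding (1B)
34..36  f  (2B, 2-aligned)
sizeof = 36, alignof = 4
— Packet2 —
0..1  c  (1B, 1-aligned)
1..2  state  (1B, 1-aligned)
2..4  -- padding (2B)
4..8  pid  (4B, 4-aligned)
8..20  e  (12B, 4-aligned)
20..21  refcount  (1B, 1-aligned)
21..30  rss  (9B, 1-aligned)
30..31  cpu  (1B, 1-aligned)
31..32  -- padding (1B)
32..34  f  (2B, 2-aligned)
34..36  b  (2B, 2-aligned)
sizeof = 36, alignof = 4
36 − 36 = 0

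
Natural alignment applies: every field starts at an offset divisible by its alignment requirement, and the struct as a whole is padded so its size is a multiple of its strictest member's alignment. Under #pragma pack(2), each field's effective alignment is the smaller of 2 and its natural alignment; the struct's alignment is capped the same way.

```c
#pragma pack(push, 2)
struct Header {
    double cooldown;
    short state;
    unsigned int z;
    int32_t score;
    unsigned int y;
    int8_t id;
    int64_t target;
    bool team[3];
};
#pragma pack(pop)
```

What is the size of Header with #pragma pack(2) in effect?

@0: cooldown [8B, align 2] → 8
@8: state [2B, align 2] → 10
@10: z [4B, align 2] → 14
@14: score [4B, align 2] → 18
@18: y [4B, align 2] → 22
@22: id [1B, align 1] → 23
+1 pad (align 2)
@24: target [8B, align 2] → 32
@32: team [3B, align 1] → 35
+1 tail pad (align 2)
size 36, align 2

36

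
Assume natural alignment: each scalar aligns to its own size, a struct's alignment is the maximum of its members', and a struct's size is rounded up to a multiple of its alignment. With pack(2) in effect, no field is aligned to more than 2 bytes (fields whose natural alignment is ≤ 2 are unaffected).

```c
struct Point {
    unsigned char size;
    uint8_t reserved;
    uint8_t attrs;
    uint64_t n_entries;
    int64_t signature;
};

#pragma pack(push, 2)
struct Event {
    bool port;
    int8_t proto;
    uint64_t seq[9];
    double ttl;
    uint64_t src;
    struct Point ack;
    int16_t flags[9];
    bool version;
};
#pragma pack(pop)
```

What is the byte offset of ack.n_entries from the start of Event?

98

Point: 0..1  size  (1B, 1-aligned); 1..2  reserved  (1B, 1-aligned); 2..3  attrs  (1B, 1-aligned); 3..8  -- padding (5B); 8..16  n_entries  (8B, 8-aligned); 16..24  signature  (8B, 8-aligned); sizeof = 24, alignof = 8
0..1  port  (1B, 1-aligned)
1..2  proto  (1B, 1-aligned)
2..74  seq  (72B, 2-aligned)
74..82  ttl  (8B, 2-aligned)
82..90  src  (8B, 2-aligned)
90..114  ack  (24B, 2-aligned)
within Point: n_entries at 8
90 + 8 = 98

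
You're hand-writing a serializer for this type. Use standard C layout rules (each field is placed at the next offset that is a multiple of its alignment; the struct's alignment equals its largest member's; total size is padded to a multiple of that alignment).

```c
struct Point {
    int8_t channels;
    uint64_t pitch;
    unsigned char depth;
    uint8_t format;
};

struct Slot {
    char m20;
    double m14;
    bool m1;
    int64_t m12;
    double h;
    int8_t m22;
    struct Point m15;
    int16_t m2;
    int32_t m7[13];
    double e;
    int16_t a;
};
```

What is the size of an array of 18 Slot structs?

Point: 0..1  channels  (1B, 1-aligned); 1..8  -- padding (7B); 8..16  pitch  (8B, 8-aligned); 16..17  depth  (1B, 1-aligned); 17..18  format  (1B, 1-aligned); 18..24  -- tail padding (6B); sizeof = 24, alignof = 8
0..1  m20  (1B, 1-aligned)
1..8  -- padding (7B)
8..16  m14  (8B, 8-aligned)
16..17  m1  (1B, 1-aligned)
17..24  -- padding (7B)
24..32  m12  (8B, 8-aligned)
32..40  h  (8B, 8-aligned)
40..41  m22  (1B, 1-aligned)
41..48  -- padding (7B)
48..72  m15  (24B, 8-aligned)
72..74  m2  (2B, 2-aligned)
74..76  -- padding (2B)
76..128  m7  (52B, 4-aligned)
128..136  e  (8B, 8-aligned)
136..138  a  (2B, 2-aligned)
138..144  -- tail padding (6B)
sizeof = 144, alignof = 8
array of 18: 18 × 144 = 2592

2592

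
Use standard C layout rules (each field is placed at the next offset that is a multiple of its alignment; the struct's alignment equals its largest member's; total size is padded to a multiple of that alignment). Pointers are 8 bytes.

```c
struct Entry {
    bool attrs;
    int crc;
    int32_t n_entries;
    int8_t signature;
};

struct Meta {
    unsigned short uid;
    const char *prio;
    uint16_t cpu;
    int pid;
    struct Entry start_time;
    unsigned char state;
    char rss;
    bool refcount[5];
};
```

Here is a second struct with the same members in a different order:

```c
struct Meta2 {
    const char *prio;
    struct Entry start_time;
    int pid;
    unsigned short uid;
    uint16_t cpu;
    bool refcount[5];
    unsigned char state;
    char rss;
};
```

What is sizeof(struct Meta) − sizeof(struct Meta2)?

8

Entry: @0: attrs [1B, align 1] → 1; +3 pad (align 4); @4: crc [4B, align 4] → 8; @8: n_entries [4B, align 4] → 12; @12: signature [1B, align 1] → 13; +3 tail pad (align 4); size 16, align 4
@0: uid [2B, align 2] → 2
+6 pad (align 8)
@8: prio [8B, align 8] → 16
@16: cpu [2B, align 2] → 18
+2 pad (align 4)
@20: pid [4B, align 4] → 24
@24: start_time [16B, align 4] → 40
@40: state [1B, align 1] → 41
@41: rss [1B, align 1] → 42
@42: refcount [5B, align 1] → 47
+1 tail pad (align 8)
size 48, align 8
— Meta2 —
@0: prio [8B, align 8] → 8
@8: start_time [16B, align 4] → 24
@24: pid [4B, align 4] → 28
@28: uid [2B, align 2] → 30
@30: cpu [2B, align 2] → 32
@32: refcount [5B, align 1] → 37
@37: state [1B, align 1] → 38
@38: rss [1B, align 1] → 39
+1 tail pad (align 8)
size 40, align 8
48 − 40 = 8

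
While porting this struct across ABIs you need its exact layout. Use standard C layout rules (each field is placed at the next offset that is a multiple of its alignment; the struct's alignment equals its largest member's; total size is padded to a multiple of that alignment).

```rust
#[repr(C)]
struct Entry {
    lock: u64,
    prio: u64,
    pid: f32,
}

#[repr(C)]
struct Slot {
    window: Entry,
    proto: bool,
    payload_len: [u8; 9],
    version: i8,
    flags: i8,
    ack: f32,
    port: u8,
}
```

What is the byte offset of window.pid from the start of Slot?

16

Entry: @0: lock [8B, align 8] → 8; @8: prio [8B, align 8] → 16; @16: pid [4B, align 4] → 20; +4 tail pad (align 8); size 24, align 8
@0: window [24B, align 8] → 24
within Entry: pid at 16
0 + 16 = 16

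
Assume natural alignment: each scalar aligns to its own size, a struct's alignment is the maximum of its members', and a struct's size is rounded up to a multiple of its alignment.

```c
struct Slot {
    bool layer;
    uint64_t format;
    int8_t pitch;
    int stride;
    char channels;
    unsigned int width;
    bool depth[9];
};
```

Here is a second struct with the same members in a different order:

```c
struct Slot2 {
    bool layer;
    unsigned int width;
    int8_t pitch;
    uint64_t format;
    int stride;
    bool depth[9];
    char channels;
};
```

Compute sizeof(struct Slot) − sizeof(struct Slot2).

8

layer at 0 (size 1, align 1) → ends 1
pad 7 to align 8 for format
format at 8 (size 8, align 8) → ends 16
pitch at 16 (size 1, align 1) → ends 17
pad 3 to align 4 for stride
stride at 20 (size 4, align 4) → ends 24
channels at 24 (size 1, align 1) → ends 25
pad 3 to align 4 for width
width at 28 (size 4, align 4) → ends 32
depth at 32 (size 9, align 1) → ends 41
tail pad 7 to reach multiple of 8
total 48 bytes, alignment 8
— Slot2 —
layer at 0 (size 1, align 1) → ends 1
pad 3 to align 4 for width
width at 4 (size 4, align 4) → ends 8
pitch at 8 (size 1, align 1) → ends 9
pad 7 to align 8 for format
format at 16 (size 8, align 8) → ends 24
stride at 24 (size 4, align 4) → ends 28
depth at 28 (size 9, align 1) → ends 37
channels at 37 (size 1, align 1) → ends 38
tail pad 2 to reach multiple of 8
total 40 bytes, alignment 8
48 − 40 = 8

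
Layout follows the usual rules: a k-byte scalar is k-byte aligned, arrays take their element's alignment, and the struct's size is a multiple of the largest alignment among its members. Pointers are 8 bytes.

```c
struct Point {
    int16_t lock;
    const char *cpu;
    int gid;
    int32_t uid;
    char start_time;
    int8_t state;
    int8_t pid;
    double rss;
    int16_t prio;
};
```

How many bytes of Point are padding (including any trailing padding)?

17

0..2  lock  (2B, 2-aligned)
2..8  -- padding (6B)
8..16  cpu  (8B, 8-aligned)
16..20  gid  (4B, 4-aligned)
20..24  uid  (4B, 4-aligned)
24..25  start_time  (1B, 1-aligned)
25..26  state  (1B, 1-aligned)
26..27  pid  (1B, 1-aligned)
27..32  -- padding (5B)
32..40  rss  (8B, 8-aligned)
40..42  prio  (2B, 2-aligned)
42..48  -- tail padding (6B)
sizeof = 48, alignof = 8
data bytes 31, size 48 → padding 17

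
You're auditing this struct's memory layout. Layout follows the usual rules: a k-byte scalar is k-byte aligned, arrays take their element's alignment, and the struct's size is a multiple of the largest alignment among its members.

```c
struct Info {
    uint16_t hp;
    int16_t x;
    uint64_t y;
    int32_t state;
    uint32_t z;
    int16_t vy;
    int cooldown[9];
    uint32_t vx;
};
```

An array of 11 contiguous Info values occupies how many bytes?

hp at 0 (size 2, align 2) → ends 2
x at 2 (size 2, align 2) → ends 4
pad 4 to align 8 for y
y at 8 (size 8, align 8) → ends 16
state at 16 (size 4, align 4) → ends 20
z at 20 (size 4, align 4) → ends 24
vy at 24 (size 2, align 2) → ends 26
pad 2 to align 4 for cooldown
cooldown at 28 (size 36, align 4) → ends 64
vx at 64 (size 4, align 4) → ends 68
tail pad 4 to reach multiple of 8
total 72 bytes, alignment 8
array of 11: 11 × 72 = 792

792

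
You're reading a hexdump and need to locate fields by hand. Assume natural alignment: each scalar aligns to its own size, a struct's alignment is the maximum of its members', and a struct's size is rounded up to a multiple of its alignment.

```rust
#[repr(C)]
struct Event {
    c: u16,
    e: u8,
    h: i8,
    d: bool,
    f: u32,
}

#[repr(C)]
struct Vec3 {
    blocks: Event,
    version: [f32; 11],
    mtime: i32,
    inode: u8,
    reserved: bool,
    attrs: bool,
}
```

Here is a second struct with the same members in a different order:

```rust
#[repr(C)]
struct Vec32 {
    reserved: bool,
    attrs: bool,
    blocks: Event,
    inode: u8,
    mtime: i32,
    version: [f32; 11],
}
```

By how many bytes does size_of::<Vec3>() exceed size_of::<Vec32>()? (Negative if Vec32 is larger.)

Event: @0: c [2B, align 2] → 2; @2: e [1B, align 1] → 3; @3: h [1B, align 1] → 4; @4: d [1B, align 1] → 5; +3 pad (align 4); @8: f [4B, align 4] → 12; size 12, align 4
@0: blocks [12B, align 4] → 12
@12: version [44B, align 4] → 56
@56: mtime [4B, align 4] → 60
@60: inode [1B, align 1] → 61
@61: reserved [1B, align 1] → 62
@62: attrs [1B, align 1] → 63
+1 tail pad (align 4)
size 64, align 4
— Vec32 —
@0: reserved [1B, align 1] → 1
@1: attrs [1B, align 1] → 2
+2 pad (align 4)
@4: blocks [12B, align 4] → 16
@16: inode [1B, align 1] → 17
+3 pad (align 4)
@20: mtime [4B, align 4] → 24
@24: version [44B, align 4] → 68
size 68, align 4
64 − 68 = -4

-4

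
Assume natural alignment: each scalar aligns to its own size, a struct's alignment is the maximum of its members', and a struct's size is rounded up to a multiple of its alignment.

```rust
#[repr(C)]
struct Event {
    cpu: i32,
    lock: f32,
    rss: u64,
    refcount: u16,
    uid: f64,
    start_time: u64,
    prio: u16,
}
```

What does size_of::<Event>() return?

48

0..4  cpu  (4B, 4-aligned)
4..8  lock  (4B, 4-aligned)
8..16  rss  (8B, 8-aligned)
16..18  refcount  (2B, 2-aligned)
18..24  -- padding (6B)
24..32  uid  (8B, 8-aligned)
32..40  start_time  (8B, 8-aligned)
40..42  prio  (2B, 2-aligned)
42..48  -- tail padding (6B)
sizeof = 48, alignof = 8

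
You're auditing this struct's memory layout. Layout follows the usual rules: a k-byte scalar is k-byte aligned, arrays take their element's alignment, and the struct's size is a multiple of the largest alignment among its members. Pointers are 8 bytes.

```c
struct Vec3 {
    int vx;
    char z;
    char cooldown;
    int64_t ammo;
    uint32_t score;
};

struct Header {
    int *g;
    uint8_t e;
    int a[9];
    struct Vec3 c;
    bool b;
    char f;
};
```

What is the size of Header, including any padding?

80 bytes

Vec3: @0: vx [4B, align 4] → 4; @4: z [1B, align 1] → 5; @5: cooldown [1B, align 1] → 6; +2 pad (align 8); @8: ammo [8B, align 8] → 16; @16: score [4B, align 4] → 20; +4 tail pad (align 8); size 24, align 8
@0: g [8B, align 8] → 8
@8: e [1B, align 1] → 9
+3 pad (align 4)
@12: a [36B, align 4] → 48
@48: c [24B, align 8] → 72
@72: b [1B, align 1] → 73
@73: f [1B, align 1] → 74
+6 tail pad (align 8)
size 80, align 8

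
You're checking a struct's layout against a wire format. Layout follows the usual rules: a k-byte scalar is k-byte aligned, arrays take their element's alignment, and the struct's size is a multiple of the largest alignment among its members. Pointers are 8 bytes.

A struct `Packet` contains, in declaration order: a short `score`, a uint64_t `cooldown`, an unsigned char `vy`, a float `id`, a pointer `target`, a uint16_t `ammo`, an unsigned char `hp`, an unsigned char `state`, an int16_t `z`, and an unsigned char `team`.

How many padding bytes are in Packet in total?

score at 0 (size 2, align 2) → ends 2
pad 6 to align 8 for cooldown
cooldown at 8 (size 8, align 8) → ends 16
vy at 16 (size 1, align 1) → ends 17
pad 3 to align 4 for id
id at 20 (size 4, align 4) → ends 24
target at 24 (size 8, align 8) → ends 32
ammo at 32 (size 2, align 2) → ends 34
hp at 34 (size 1, align 1) → ends 35
state at 35 (size 1, align 1) → ends 36
z at 36 (size 2, align 2) → ends 38
team at 38 (size 1, align 1) → ends 39
tail pad 1 to reach multiple of 8
total 40 bytes, alignment 8
data bytes 30, size 40 → padding 10

10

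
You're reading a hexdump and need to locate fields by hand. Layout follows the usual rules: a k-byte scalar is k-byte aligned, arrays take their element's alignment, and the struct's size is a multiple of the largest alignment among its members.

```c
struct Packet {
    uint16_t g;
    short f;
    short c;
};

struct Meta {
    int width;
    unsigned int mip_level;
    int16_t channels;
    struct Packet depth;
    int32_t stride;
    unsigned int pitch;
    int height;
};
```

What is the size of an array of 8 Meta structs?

224

Packet: 0..2  g  (2B, 2-aligned); 2..4  f  (2B, 2-aligned); 4..6  c  (2B, 2-aligned); sizeof = 6, alignof = 2
0..4  width  (4B, 4-aligned)
4..8  mip_level  (4B, 4-aligned)
8..10  channels  (2B, 2-aligned)
10..16  depth  (6B, 2-aligned)
16..20  stride  (4B, 4-aligned)
20..24  pitch  (4B, 4-aligned)
24..28  height  (4B, 4-aligned)
sizeof = 28, alignof = 4
array of 8: 8 × 28 = 224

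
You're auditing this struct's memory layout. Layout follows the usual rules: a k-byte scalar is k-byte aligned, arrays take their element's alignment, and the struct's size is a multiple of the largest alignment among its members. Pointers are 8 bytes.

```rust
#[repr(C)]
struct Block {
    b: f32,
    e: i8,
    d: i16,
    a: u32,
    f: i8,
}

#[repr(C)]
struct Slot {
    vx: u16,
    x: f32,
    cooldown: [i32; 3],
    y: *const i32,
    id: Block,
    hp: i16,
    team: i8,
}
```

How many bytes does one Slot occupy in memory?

Block: @0: b [4B, align 4] → 4; @4: e [1B, align 1] → 5; +1 pad (align 2); @6: d [2B, align 2] → 8; @8: a [4B, align 4] → 12; @12: f [1B, align 1] → 13; +3 tail pad (align 4); size 16, align 4
@0: vx [2B, align 2] → 2
+2 pad (align 4)
@4: x [4B, align 4] → 8
@8: cooldown [12B, align 4] → 20
+4 pad (align 8)
@24: y [8B, align 8] → 32
@32: id [16B, align 4] → 48
@48: hp [2B, align 2] → 50
@50: team [1B, align 1] → 51
+5 tail pad (align 8)
size 56, align 8

56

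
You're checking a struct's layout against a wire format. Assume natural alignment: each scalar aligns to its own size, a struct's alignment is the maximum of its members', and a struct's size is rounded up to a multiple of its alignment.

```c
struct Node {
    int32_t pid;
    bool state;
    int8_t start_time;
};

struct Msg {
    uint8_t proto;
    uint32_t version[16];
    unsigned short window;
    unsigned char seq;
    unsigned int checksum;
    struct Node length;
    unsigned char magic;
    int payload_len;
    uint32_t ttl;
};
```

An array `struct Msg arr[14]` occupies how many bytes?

Node: pid at 0 (size 4, align 4) → ends 4; state at 4 (size 1, align 1) → ends 5; start_time at 5 (size 1, align 1) → ends 6; tail pad 2 to reach multiple of 4; total 8 bytes, alignment 4
proto at 0 (size 1, align 1) → ends 1
pad 3 to align 4 for version
version at 4 (size 64, align 4) → ends 68
window at 68 (size 2, align 2) → ends 70
seq at 70 (size 1, align 1) → ends 71
pad 1 to align 4 for checksum
checksum at 72 (size 4, align 4) → ends 76
length at 76 (size 8, align 4) → ends 84
magic at 84 (size 1, align 1) → ends 85
pad 3 to align 4 for payload_len
payload_len at 88 (size 4, align 4) → ends 92
ttl at 92 (size 4, align 4) → ends 96
total 96 bytes, alignment 4
array of 14: 14 × 96 = 1344

1344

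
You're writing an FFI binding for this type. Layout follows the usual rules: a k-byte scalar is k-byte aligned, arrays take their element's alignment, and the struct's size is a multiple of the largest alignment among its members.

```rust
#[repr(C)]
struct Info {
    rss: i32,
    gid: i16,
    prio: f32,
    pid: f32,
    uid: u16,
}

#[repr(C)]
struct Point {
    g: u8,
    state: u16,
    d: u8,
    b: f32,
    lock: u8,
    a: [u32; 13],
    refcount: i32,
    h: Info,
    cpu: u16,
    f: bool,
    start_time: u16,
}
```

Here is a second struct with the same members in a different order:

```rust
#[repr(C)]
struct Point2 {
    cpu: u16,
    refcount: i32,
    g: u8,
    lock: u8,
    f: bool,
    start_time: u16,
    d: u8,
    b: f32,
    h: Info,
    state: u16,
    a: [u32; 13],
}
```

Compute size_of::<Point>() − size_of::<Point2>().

4

Info: @0: rss [4B, align 4] → 4; @4: gid [2B, align 2] → 6; +2 pad (align 4); @8: prio [4B, align 4] → 12; @12: pid [4B, align 4] → 16; @16: uid [2B, align 2] → 18; +2 tail pad (align 4); size 20, align 4
@0: g [1B, align 1] → 1
+1 pad (align 2)
@2: state [2B, align 2] → 4
@4: d [1B, align 1] → 5
+3 pad (align 4)
@8: b [4B, align 4] → 12
@12: lock [1B, align 1] → 13
+3 pad (align 4)
@16: a [52B, align 4] → 68
@68: refcount [4B, align 4] → 72
@72: h [20B, align 4] → 92
@92: cpu [2B, align 2] → 94
@94: f [1B, align 1] → 95
+1 pad (align 2)
@96: start_time [2B, align 2] → 98
+2 tail pad (align 4)
size 100, align 4
— Point2 —
@0: cpu [2B, align 2] → 2
+2 pad (align 4)
@4: refcount [4B, align 4] → 8
@8: g [1B, align 1] → 9
@9: lock [1B, align 1] → 10
@10: f [1B, align 1] → 11
+1 pad (align 2)
@12: start_time [2B, align 2] → 14
@14: d [1B, align 1] → 15
+1 pad (align 4)
@16: b [4B, align 4] → 20
@20: h [20B, align 4] → 40
@40: state [2B, align 2] → 42
+2 pad (align 4)
@44: a [52B, align 4] → 96
size 96, align 4
100 − 96 = 4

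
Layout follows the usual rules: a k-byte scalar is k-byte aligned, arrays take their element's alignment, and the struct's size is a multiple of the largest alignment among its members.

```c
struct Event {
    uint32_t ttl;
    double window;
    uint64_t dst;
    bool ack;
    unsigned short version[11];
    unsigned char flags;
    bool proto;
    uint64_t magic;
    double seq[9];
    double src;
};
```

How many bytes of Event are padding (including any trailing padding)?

11

ttl at 0 (size 4, align 4) → ends 4
pad 4 to align 8 for window
window at 8 (size 8, align 8) → ends 16
dst at 16 (size 8, align 8) → ends 24
ack at 24 (size 1, align 1) → ends 25
pad 1 to align 2 for version
version at 26 (size 22, align 2) → ends 48
flags at 48 (size 1, align 1) → ends 49
proto at 49 (size 1, align 1) → ends 50
pad 6 to align 8 for magic
magic at 56 (size 8, align 8) → ends 64
seq at 64 (size 72, align 8) → ends 136
src at 136 (size 8, align 8) → ends 144
total 144 bytes, alignment 8
data bytes 133, size 144 → padding 11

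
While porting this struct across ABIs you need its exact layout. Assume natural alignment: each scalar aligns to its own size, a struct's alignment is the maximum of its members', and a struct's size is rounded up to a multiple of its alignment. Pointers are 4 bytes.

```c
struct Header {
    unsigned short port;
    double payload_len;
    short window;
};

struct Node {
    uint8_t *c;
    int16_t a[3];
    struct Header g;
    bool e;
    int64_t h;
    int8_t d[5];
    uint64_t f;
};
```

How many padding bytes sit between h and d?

Header: port at 0 (size 2, align 2) → ends 2; pad 6 to align 8 for payload_len; payload_len at 8 (size 8, align 8) → ends 16; window at 16 (size 2, align 2) → ends 18; tail pad 6 to reach multiple of 8; total 24 bytes, alignment 8
c at 0 (size 4, align 4) → ends 4
a at 4 (size 6, align 2) → ends 10
pad 6 to align 8 for g
g at 16 (size 24, align 8) → ends 40
e at 40 (size 1, align 1) → ends 41
pad 7 to align 8 for h
h at 48 (size 8, align 8) → ends 56
d at 56 (size 5, align 1) → ends 61

0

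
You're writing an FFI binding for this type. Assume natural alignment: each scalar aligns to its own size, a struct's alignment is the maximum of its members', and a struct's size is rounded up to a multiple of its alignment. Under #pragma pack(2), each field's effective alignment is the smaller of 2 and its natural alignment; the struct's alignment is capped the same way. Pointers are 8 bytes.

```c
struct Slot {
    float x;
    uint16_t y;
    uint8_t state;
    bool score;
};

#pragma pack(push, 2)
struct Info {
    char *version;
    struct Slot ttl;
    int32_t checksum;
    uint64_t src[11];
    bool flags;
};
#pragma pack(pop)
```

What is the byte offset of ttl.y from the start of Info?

12

Slot: x at 0 (size 4, align 4) → ends 4; y at 4 (size 2, align 2) → ends 6; state at 6 (size 1, align 1) → ends 7; score at 7 (size 1, align 1) → ends 8; total 8 bytes, alignment 4
version at 0 (size 8, align 2) → ends 8
ttl at 8 (size 8, align 2) → ends 16
within Slot: y at 4
8 + 4 = 12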